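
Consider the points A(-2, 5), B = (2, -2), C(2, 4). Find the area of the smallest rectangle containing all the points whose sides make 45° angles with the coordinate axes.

33

In coordinates u = x + y, v = x − y the rectangle is axis-aligned; the map (x,y)→(u,v) scales areas by 2.
u-values: 3, 0, 6; range = 6 − 0 = 6.
v-values: -7, 4, -2; range = 4 − (-7) = 11.
Area = (6 × 11) / 2 = 33.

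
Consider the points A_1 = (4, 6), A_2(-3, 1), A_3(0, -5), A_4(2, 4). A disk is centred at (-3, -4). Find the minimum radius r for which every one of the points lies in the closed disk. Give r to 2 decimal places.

12.21

The required radius is the distance from (-3, -4) to the farthest point.
Squared distances: 149, 25, 10, 89.
Maximum is 149, attained at A_1.
r = √149 ≈ 12.21.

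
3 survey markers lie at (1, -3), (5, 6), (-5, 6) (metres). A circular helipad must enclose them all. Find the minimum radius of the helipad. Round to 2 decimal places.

Call the three points A, B, C in the order given.
Side lengths²: AB² = 97, AC² = 117, BC² = 100.
Since AC² = 117 < 100 + 97 = 197, the triangle is acute, so the smallest enclosing circle is the circumcircle.
Circumcentre = (0, 17/6), r² = 1261/36.
r = √(1261/36) ≈ 5.92.

5.92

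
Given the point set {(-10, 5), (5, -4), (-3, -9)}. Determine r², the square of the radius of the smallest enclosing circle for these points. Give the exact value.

7565/98

Call the three points A, B, C in the order given.
Side lengths²: AB² = 306, AC² = 245, BC² = 89.
Since AB² = 306 < 245 + 89 = 334, the triangle is acute, so the smallest enclosing circle is the circumcircle.
Circumcentre = (-41/14, -3/14), r² = 7565/98.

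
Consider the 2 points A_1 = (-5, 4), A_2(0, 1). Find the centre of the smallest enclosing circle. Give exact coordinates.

(-2.5, 2.5)

The smallest circle enclosing two points has them as diameter endpoints.
Centre = midpoint = (-2.5, 2.5); r² = |A_1A_2|²/4 = 34/4 = 8.5.
Centre = (-2.5, 2.5).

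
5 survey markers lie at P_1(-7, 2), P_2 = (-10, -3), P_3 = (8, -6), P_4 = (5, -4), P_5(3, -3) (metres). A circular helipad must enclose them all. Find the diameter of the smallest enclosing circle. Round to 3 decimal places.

By Welzl's lemma the MEC is supported by two points (diametrically opposite) or three points (on a circumcircle).
The farthest pair is P_2–P_3 with squared distance 333. The circle on this segment as diameter has centre (-1, -4.5) and r² = 333/4 = 83.25.
Check P_1: distance² to centre = 78.25 ≤ 83.25, so it lies inside.
All remaining points lie in this disk, and no smaller disk contains both endpoints, so this is the minimum enclosing circle.
Diameter = 2r = 2√(83.25) ≈ 18.248.

18.248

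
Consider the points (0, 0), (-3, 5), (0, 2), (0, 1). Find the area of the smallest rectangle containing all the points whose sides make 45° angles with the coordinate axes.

8

In coordinates u = x + y, v = x − y the rectangle is axis-aligned; the map (x,y)→(u,v) scales areas by 2.
u-values: 0, 2, 2, 1; range = 2 − 0 = 2.
v-values: 0, -8, -2, -1; range = 0 − (-8) = 8.
Area = (2 × 8) / 2 = 8.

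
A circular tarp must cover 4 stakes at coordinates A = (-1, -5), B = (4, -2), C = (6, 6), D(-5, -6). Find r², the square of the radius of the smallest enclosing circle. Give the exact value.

66.25

The farthest pair is C–D with squared distance 265. The circle on this segment as diameter has centre (0.5, 0) and r² = 265/4 = 66.25.
Check A: distance² to centre = 27.25 ≤ 66.25, so it lies inside.
All remaining points lie in this disk, and no smaller disk contains both endpoints, so this is the minimum enclosing circle.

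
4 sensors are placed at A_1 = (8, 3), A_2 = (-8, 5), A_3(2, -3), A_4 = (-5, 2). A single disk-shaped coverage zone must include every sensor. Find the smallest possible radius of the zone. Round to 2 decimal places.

8.06

A smallest enclosing disk is always determined by at most three of the input points on its boundary.
The farthest pair is A_1–A_2 with squared distance 260. The circle on this segment as diameter has centre (0, 4) and r² = 260/4 = 65.
Check A_3: distance² to centre = 53 ≤ 65, so it lies inside.
All remaining points lie in this disk, and no smaller disk contains both endpoints, so this is the minimum enclosing circle.
r = √65 ≈ 8.06.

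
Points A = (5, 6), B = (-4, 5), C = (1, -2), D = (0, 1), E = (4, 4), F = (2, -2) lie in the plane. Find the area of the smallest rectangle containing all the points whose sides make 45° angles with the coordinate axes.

In coordinates u = x + y, v = x − y the rectangle is axis-aligned; the map (x,y)→(u,v) scales areas by 2.
u-values: 11, 1, -1, 1, 8, 0; range = 11 − (-1) = 12.
v-values: -1, -9, 3, -1, 0, 4; range = 4 − (-9) = 13.
Area = (12 × 13) / 2 = 78.

78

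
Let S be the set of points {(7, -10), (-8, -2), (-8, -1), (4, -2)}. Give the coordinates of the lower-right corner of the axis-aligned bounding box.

x-range [-8, 7], y-range [-10, -1].
The lower-right corner is (7, -10).

(7, -10)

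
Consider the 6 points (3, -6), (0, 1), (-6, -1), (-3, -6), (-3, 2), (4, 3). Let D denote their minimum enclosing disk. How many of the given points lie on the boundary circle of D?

3

By Welzl's lemma the MEC is supported by two points (diametrically opposite) or three points (on a circumcircle).
The minimum enclosing circle is determined by three boundary points: (3, -6), (-6, -1), (4, 3).
Their circumcentre is (-7/43, -47/43) with r² = 63017/1849.
The farthest remaining point (-3, -6) is at distance² 59405/1849 ≤ 63017/1849.
The points at distance exactly r from the centre are (3, -6), (-6, -1), (4, 3) — 3 points.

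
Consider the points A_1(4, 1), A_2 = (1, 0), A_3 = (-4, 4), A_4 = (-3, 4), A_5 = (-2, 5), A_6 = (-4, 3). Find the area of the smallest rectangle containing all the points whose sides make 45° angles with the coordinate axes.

33

In coordinates u = x + y, v = x − y the rectangle is axis-aligned; the map (x,y)→(u,v) scales areas by 2.
u-values: 5, 1, 0, 1, 3, -1; range = 5 − (-1) = 6.
v-values: 3, 1, -8, -7, -7, -7; range = 3 − (-8) = 11.
Area = (6 × 11) / 2 = 33.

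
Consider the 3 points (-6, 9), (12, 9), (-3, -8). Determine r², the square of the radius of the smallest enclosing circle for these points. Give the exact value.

Call the three points A, B, C in the order given.
Side lengths²: AB² = 324, AC² = 298, BC² = 514.
Since BC² = 514 < 324 + 298 = 622, the triangle is acute, so the smallest enclosing circle is the circumcircle.
Circumcentre = (3, 31/17), r² = 38293/289.

38293/289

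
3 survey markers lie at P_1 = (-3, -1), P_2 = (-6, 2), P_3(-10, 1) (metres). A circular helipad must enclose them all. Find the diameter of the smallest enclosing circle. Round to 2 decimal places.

7.28

Side lengths²: P_1P_2² = 18, P_1P_3² = 53, P_2P_3² = 17.
Since P_1P_3² = 53 ≥ 18 + 17 = 35, the angle opposite P_1P_3 is not acute, so the smallest enclosing circle has P_1P_3 as diameter.
Centre = midpoint of P_1P_3 = (-6.5, 0), r² = 53/4 = 13.25.
Diameter = 2r = 2√(13.25) ≈ 7.28.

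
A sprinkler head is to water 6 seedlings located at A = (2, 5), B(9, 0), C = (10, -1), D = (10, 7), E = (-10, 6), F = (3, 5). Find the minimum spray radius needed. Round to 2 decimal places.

10.61

A smallest enclosing disk is always determined by at most three of the input points on its boundary.
The minimum enclosing circle is determined by three boundary points: C, D, E.
Their circumcentre is (0.175, 3) with r² = 112.530625.
The farthest remaining point B is at distance² 86.880625 ≤ 112.530625.
r = √(112.530625) ≈ 10.61.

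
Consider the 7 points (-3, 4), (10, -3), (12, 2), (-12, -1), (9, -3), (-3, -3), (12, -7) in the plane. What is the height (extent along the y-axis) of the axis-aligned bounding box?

11

max y = 4, min y = -7, so height = 11.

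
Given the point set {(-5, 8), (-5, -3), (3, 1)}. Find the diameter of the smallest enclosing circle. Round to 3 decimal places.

11.885

Call the three points A, B, C in the order given.
Side lengths²: AB² = 121, AC² = 113, BC² = 80.
Since AB² = 121 < 113 + 80 = 193, the triangle is acute, so the smallest enclosing circle is the circumcircle.
Circumcentre = (-2.75, 2.5), r² = 35.3125.
Diameter = 2r = 2√(35.3125) ≈ 11.885.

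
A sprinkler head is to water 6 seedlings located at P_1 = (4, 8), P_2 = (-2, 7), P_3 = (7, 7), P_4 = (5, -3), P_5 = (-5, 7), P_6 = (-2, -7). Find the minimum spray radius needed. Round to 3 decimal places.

8.511

By Welzl's lemma the MEC is supported by two points (diametrically opposite) or three points (on a circumcircle).
The minimum enclosing circle is determined by three boundary points: P_3, P_5, P_6.
Their circumcentre is (1, 27/28) with r² = 56785/784.
The farthest remaining point P_1 is at distance² 45865/784 ≤ 56785/784.
r = √(56785/784) ≈ 8.511.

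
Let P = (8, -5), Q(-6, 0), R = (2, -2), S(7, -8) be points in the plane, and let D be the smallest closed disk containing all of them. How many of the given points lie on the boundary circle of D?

2

A smallest enclosing disk is always determined by at most three of the input points on its boundary.
The farthest pair is Q–S with squared distance 233. The circle on this segment as diameter has centre (0.5, -4) and r² = 233/4 = 58.25.
Check P: distance² to centre = 57.25 ≤ 58.25, so it lies inside.
All remaining points lie in this disk, and no smaller disk contains both endpoints, so this is the minimum enclosing circle.
The points at distance exactly r from the centre are Q, S — 2 points.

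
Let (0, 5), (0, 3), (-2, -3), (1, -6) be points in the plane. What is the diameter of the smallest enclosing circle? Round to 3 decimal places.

11.045

By Welzl's lemma the MEC is supported by two points (diametrically opposite) or three points (on a circumcircle).
The farthest pair is (0, 5)–(1, -6) with squared distance 122. The circle on this segment as diameter has centre (0.5, -0.5) and r² = 122/4 = 30.5.
Check (0, 3): distance² to centre = 12.5 ≤ 30.5, so it lies inside.
All remaining points lie in this disk, and no smaller disk contains both endpoints, so this is the minimum enclosing circle.
Diameter = 2r = 2√(30.5) ≈ 11.045.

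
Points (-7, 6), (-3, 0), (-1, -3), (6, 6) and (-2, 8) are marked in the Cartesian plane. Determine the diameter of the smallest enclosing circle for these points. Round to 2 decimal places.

13.70

The minimum enclosing circle of a finite set is fixed by two of the points (as a diameter) or three (as a circumcircle).
The minimum enclosing circle is determined by three boundary points: (-7, 6), (-1, -3), (6, 6).
Their circumcentre is (-0.5, 23/6) with r² = 845/18.
The farthest remaining point (-3, 0) is at distance² 377/18 ≤ 845/18.
Diameter = 2r = 2√(845/18) ≈ 13.70.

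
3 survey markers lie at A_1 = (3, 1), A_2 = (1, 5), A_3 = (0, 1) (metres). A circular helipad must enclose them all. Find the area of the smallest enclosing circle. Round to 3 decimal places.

Side lengths²: A_1A_2² = 20, A_1A_3² = 9, A_2A_3² = 17.
Since A_1A_2² = 20 < 17 + 9 = 26, the triangle is acute, so the smallest enclosing circle is the circumcircle.
Circumcentre = (1.5, 2.75), r² = 5.3125.
Area = π·r² = π·5.3125 ≈ 16.690.

16.690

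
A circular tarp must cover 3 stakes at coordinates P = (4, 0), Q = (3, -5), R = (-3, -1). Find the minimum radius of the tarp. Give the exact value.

Side lengths²: PQ² = 26, PR² = 50, QR² = 52.
Since QR² = 52 < 50 + 26 = 76, the triangle is acute, so the smallest enclosing circle is the circumcircle.
Circumcentre = (12/17, -33/17), r² = 4225/289.
r = √(4225/289) = 65/17.

65/17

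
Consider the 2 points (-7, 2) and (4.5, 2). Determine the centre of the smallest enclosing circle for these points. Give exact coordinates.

The smallest circle enclosing two points has them as diameter endpoints.
Centre = midpoint = (-1.25, 2); r² = |(-7, 2)−(4.5, 2)|²/4 = 132.25/4 = 33.0625.
Centre = (-1.25, 2).

(-1.25, 2)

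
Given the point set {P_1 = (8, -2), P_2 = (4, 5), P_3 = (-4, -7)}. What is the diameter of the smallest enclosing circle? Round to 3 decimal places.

14.534

Side lengths²: P_1P_2² = 65, P_1P_3² = 169, P_2P_3² = 208.
Since P_2P_3² = 208 < 169 + 65 = 234, the triangle is acute, so the smallest enclosing circle is the circumcircle.
Circumcentre = (0.75, -1.5), r² = 52.8125.
Diameter = 2r = 2√(52.8125) ≈ 14.534.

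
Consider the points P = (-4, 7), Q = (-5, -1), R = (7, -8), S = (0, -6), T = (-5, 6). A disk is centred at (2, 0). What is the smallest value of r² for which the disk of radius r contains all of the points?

89

The required radius is the distance from (2, 0) to the farthest point.
Squared distances: 85, 50, 89, 40, 85.
Maximum is 89, attained at R.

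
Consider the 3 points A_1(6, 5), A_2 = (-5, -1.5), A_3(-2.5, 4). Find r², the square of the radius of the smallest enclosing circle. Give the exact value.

Side lengths²: A_1A_2² = 163.25, A_1A_3² = 73.25, A_2A_3² = 36.5.
Since A_1A_2² = 163.25 ≥ 73.25 + 36.5 = 109.75, the angle opposite A_1A_2 is not acute, so the smallest enclosing circle has A_1A_2 as diameter.
Centre = midpoint of A_1A_2 = (0.5, 1.75), r² = 163.25/4 = 40.8125.

40.8125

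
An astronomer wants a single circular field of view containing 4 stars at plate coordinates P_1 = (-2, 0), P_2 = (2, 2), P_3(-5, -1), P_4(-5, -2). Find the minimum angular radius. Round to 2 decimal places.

The farthest pair is P_2–P_4 with squared distance 65. The circle on this segment as diameter has centre (-1.5, 0) and r² = 65/4 = 16.25.
Check P_1: distance² to centre = 0.25 ≤ 16.25, so it lies inside.
All remaining points lie in this disk, and no smaller disk contains both endpoints, so this is the minimum enclosing circle.
r = √(16.25) ≈ 4.03.

4.03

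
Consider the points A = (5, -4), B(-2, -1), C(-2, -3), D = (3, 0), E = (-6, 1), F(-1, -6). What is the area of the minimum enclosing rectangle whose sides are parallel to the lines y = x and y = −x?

In coordinates u = x + y, v = x − y the rectangle is axis-aligned; the map (x,y)→(u,v) scales areas by 2.
u-values: 1, -3, -5, 3, -5, -7; range = 3 − (-7) = 10.
v-values: 9, -1, 1, 3, -7, 5; range = 9 − (-7) = 16.
Area = (10 × 16) / 2 = 80.

80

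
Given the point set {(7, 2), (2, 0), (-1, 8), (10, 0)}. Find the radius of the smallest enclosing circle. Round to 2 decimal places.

6.80

The minimum enclosing circle of a finite set is fixed by two of the points (as a diameter) or three (as a circumcircle).
The farthest pair is (-1, 8)–(10, 0) with squared distance 185. The circle on this segment as diameter has centre (4.5, 4) and r² = 185/4 = 46.25.
Check (7, 2): distance² to centre = 10.25 ≤ 46.25, so it lies inside.
All remaining points lie in this disk, and no smaller disk contains both endpoints, so this is the minimum enclosing circle.
r = √(46.25) ≈ 6.80.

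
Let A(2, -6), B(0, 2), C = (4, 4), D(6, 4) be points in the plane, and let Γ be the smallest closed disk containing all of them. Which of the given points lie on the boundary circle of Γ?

By Welzl's lemma the MEC is supported by two points (diametrically opposite) or three points (on a circumcircle).
The farthest pair is A–D with squared distance 116. The circle on this segment as diameter has centre (4, -1) and r² = 116/4 = 29.
Check B: distance² to centre = 25 ≤ 29, so it lies inside.
All remaining points lie in this disk, and no smaller disk contains both endpoints, so this is the minimum enclosing circle.
The points at distance exactly r from the centre are A, D — 2 points.

A, D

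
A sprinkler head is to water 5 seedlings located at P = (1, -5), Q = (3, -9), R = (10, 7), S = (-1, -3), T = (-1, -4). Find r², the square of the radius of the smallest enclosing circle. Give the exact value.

A smallest enclosing disk is always determined by at most three of the input points on its boundary.
The farthest pair is Q–R with squared distance 305. The circle on this segment as diameter has centre (6.5, -1) and r² = 305/4 = 76.25.
Check P: distance² to centre = 46.25 ≤ 76.25, so it lies inside.
All remaining points lie in this disk, and no smaller disk contains both endpoints, so this is the minimum enclosing circle.

76.25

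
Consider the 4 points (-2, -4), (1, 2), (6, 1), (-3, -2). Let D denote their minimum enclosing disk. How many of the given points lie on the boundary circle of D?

The minimum enclosing circle of a finite set is fixed by two of the points (as a diameter) or three (as a circumcircle).
The minimum enclosing circle is determined by three boundary points: (-2, -4), (6, 1), (-3, -2).
Their circumcentre is (23/14, -13/14) with r² = 2225/98.
The farthest remaining point (1, 2) is at distance² 881/98 ≤ 2225/98.
The points at distance exactly r from the centre are (-2, -4), (6, 1), (-3, -2) — 3 points.

3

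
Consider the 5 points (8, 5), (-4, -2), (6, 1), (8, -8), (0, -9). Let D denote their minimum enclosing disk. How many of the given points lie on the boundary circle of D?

A smallest enclosing disk is always determined by at most three of the input points on its boundary.
The farthest pair is (8, 5)–(0, -9) with squared distance 260. The circle on this segment as diameter has centre (4, -2) and r² = 260/4 = 65.
Check (-4, -2): distance² to centre = 64 ≤ 65, so it lies inside.
All remaining points lie in this disk, and no smaller disk contains both endpoints, so this is the minimum enclosing circle.
The points at distance exactly r from the centre are (8, 5), (0, -9) — 2 points.

2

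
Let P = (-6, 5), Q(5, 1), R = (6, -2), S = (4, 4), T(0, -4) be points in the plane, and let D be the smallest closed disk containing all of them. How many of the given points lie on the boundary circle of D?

2

The farthest pair is P–R with squared distance 193. The circle on this segment as diameter has centre (0, 1.5) and r² = 193/4 = 48.25.
Check Q: distance² to centre = 25.25 ≤ 48.25, so it lies inside.
All remaining points lie in this disk, and no smaller disk contains both endpoints, so this is the minimum enclosing circle.
The points at distance exactly r from the centre are P, R — 2 points.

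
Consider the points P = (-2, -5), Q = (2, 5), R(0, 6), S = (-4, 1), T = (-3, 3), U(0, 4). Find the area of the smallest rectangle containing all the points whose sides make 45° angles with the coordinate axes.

63

In coordinates u = x + y, v = x − y the rectangle is axis-aligned; the map (x,y)→(u,v) scales areas by 2.
u-values: -7, 7, 6, -3, 0, 4; range = 7 − (-7) = 14.
v-values: 3, -3, -6, -5, -6, -4; range = 3 − (-6) = 9.
Area = (14 × 9) / 2 = 63.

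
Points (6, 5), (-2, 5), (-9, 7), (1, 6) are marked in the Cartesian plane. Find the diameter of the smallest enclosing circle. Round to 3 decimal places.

The minimum enclosing circle of a finite set is fixed by two of the points (as a diameter) or three (as a circumcircle).
The farthest pair is (6, 5)–(-9, 7) with squared distance 229. The circle on this segment as diameter has centre (-1.5, 6) and r² = 229/4 = 57.25.
Check (-2, 5): distance² to centre = 1.25 ≤ 57.25, so it lies inside.
All remaining points lie in this disk, and no smaller disk contains both endpoints, so this is the minimum enclosing circle.
Diameter = 2r = 2√(57.25) ≈ 15.133.

15.133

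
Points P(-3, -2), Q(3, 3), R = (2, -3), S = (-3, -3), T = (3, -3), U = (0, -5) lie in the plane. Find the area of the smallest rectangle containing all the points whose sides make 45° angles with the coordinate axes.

42

In coordinates u = x + y, v = x − y the rectangle is axis-aligned; the map (x,y)→(u,v) scales areas by 2.
u-values: -5, 6, -1, -6, 0, -5; range = 6 − (-6) = 12.
v-values: -1, 0, 5, 0, 6, 5; range = 6 − (-1) = 7.
Area = (12 × 7) / 2 = 42.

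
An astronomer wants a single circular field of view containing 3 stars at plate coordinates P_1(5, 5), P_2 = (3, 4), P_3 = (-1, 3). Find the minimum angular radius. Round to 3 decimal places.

Side lengths²: P_1P_2² = 5, P_1P_3² = 40, P_2P_3² = 17.
Since P_1P_3² = 40 ≥ 17 + 5 = 22, the angle opposite P_1P_3 is not acute, so the smallest enclosing circle has P_1P_3 as diameter.
Centre = midpoint of P_1P_3 = (2, 4), r² = 40/4 = 10.
r = √10 ≈ 3.162.

3.162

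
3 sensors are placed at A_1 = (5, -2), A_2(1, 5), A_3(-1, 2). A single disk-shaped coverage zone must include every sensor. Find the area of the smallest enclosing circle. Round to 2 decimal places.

51.05

Side lengths²: A_1A_2² = 65, A_1A_3² = 52, A_2A_3² = 13.
Since A_1A_2² = 65 ≥ 52 + 13 = 65, the angle opposite A_1A_2 is not acute, so the smallest enclosing circle has A_1A_2 as diameter.
Centre = midpoint of A_1A_2 = (3, 1.5), r² = 65/4 = 16.25.
Area = π·r² = π·16.25 ≈ 51.05.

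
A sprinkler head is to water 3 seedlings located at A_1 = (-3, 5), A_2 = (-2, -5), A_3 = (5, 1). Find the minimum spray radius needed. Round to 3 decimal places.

Side lengths²: A_1A_2² = 101, A_1A_3² = 80, A_2A_3² = 85.
Since A_1A_2² = 101 < 85 + 80 = 165, the triangle is acute, so the smallest enclosing circle is the circumcircle.
Circumcentre = (-15/38, 4/19), r² = 42925/1444.
r = √(42925/1444) ≈ 5.452.

5.452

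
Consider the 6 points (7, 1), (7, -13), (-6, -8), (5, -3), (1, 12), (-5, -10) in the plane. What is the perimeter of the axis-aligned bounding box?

Width = max x − min x = 7 − (-6) = 13.
Height = max y − min y = 12 − (-13) = 25.
Perimeter = 2(13 + 25) = 76.

76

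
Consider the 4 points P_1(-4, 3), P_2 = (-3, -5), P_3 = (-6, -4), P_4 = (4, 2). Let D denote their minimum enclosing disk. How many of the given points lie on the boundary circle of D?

2

By Welzl's lemma the MEC is supported by two points (diametrically opposite) or three points (on a circumcircle).
The farthest pair is P_3–P_4 with squared distance 136. The circle on this segment as diameter has centre (-1, -1) and r² = 136/4 = 34.
Check P_1: distance² to centre = 25 ≤ 34, so it lies inside.
All remaining points lie in this disk, and no smaller disk contains both endpoints, so this is the minimum enclosing circle.
The points at distance exactly r from the centre are P_3, P_4 — 2 points.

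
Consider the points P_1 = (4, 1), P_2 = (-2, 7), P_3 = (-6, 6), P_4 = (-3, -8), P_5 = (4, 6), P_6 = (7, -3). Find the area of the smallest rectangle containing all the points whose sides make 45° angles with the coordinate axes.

231

In coordinates u = x + y, v = x − y the rectangle is axis-aligned; the map (x,y)→(u,v) scales areas by 2.
u-values: 5, 5, 0, -11, 10, 4; range = 10 − (-11) = 21.
v-values: 3, -9, -12, 5, -2, 10; range = 10 − (-12) = 22.
Area = (21 × 22) / 2 = 231.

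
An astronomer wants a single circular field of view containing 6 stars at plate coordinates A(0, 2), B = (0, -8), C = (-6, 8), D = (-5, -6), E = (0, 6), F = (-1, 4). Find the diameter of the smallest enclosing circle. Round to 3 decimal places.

The minimum enclosing circle of a finite set is fixed by two of the points (as a diameter) or three (as a circumcircle).
The farthest pair is B–C with squared distance 292. The circle on this segment as diameter has centre (-3, 0) and r² = 292/4 = 73.
Check A: distance² to centre = 13 ≤ 73, so it lies inside.
All remaining points lie in this disk, and no smaller disk contains both endpoints, so this is the minimum enclosing circle.
Diameter = 2r = 2√73 ≈ 17.088.

17.088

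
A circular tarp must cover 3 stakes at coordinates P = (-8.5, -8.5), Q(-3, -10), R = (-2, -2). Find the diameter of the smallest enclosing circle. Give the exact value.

65/7

Side lengths²: PQ² = 32.5, PR² = 84.5, QR² = 65.
Since PR² = 84.5 < 65 + 32.5 = 97.5, the triangle is acute, so the smallest enclosing circle is the circumcircle.
Circumcentre = (-67/14, -40/7), r² = 4225/196.
Diameter = 2r = 2√(4225/196) = 65/7.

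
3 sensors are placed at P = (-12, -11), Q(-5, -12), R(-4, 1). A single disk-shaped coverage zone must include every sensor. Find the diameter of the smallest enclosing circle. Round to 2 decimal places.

Side lengths²: PQ² = 50, PR² = 208, QR² = 170.
Since PR² = 208 < 170 + 50 = 220, the triangle is acute, so the smallest enclosing circle is the circumcircle.
Circumcentre = (-175/23, -121/23), r² = 27625/529.
Diameter = 2r = 2√(27625/529) ≈ 14.45.

14.45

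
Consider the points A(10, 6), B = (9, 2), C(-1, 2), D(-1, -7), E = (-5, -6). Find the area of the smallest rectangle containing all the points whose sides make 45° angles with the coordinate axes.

135

In coordinates u = x + y, v = x − y the rectangle is axis-aligned; the map (x,y)→(u,v) scales areas by 2.
u-values: 16, 11, 1, -8, -11; range = 16 − (-11) = 27.
v-values: 4, 7, -3, 6, 1; range = 7 − (-3) = 10.
Area = (27 × 10) / 2 = 135.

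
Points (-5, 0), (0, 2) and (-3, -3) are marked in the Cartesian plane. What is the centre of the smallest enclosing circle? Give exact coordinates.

Call the three points A, B, C in the order given.
Side lengths²: AB² = 29, AC² = 13, BC² = 34.
Since BC² = 34 < 29 + 13 = 42, the triangle is acute, so the smallest enclosing circle is the circumcircle.
Circumcentre = (-77/38, -7/38), r² = 6409/722.
Centre = (-77/38, -7/38).

(-77/38, -7/38)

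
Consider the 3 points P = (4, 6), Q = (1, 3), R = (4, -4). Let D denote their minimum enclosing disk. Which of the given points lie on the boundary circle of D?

Side lengths²: PQ² = 18, PR² = 100, QR² = 58.
Since PR² = 100 ≥ 58 + 18 = 76, the angle opposite PR is not acute, so the smallest enclosing circle has PR as diameter.
Centre = midpoint of PR = (4, 1), r² = 100/4 = 25.
The points at distance exactly r from the centre are P, R — 2 points.

P, R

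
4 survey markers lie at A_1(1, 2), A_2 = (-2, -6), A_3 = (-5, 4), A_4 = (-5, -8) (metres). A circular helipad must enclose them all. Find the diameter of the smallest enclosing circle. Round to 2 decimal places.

By Welzl's lemma the MEC is supported by two points (diametrically opposite) or three points (on a circumcircle).
The minimum enclosing circle is determined by three boundary points: A_1, A_3, A_4.
Their circumcentre is (-11/3, -2) with r² = 340/9.
The farthest remaining point A_2 is at distance² 169/9 ≤ 340/9.
Diameter = 2r = 2√(340/9) ≈ 12.29.

12.29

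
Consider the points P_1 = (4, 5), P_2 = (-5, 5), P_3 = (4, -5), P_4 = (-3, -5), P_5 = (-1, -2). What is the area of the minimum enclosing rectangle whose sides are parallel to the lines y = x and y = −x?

In coordinates u = x + y, v = x − y the rectangle is axis-aligned; the map (x,y)→(u,v) scales areas by 2.
u-values: 9, 0, -1, -8, -3; range = 9 − (-8) = 17.
v-values: -1, -10, 9, 2, 1; range = 9 − (-10) = 19.
Area = (17 × 19) / 2 = 161.5.

161.5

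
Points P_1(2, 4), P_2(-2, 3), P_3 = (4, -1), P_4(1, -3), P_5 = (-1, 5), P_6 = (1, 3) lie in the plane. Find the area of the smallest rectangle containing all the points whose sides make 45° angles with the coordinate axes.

In coordinates u = x + y, v = x − y the rectangle is axis-aligned; the map (x,y)→(u,v) scales areas by 2.
u-values: 6, 1, 3, -2, 4, 4; range = 6 − (-2) = 8.
v-values: -2, -5, 5, 4, -6, -2; range = 5 − (-6) = 11.
Area = (8 × 11) / 2 = 44.

44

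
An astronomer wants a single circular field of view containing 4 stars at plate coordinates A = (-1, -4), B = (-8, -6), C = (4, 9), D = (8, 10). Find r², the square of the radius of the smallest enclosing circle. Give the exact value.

128

The farthest pair is B–D with squared distance 512. The circle on this segment as diameter has centre (0, 2) and r² = 512/4 = 128.
Check A: distance² to centre = 37 ≤ 128, so it lies inside.
All remaining points lie in this disk, and no smaller disk contains both endpoints, so this is the minimum enclosing circle.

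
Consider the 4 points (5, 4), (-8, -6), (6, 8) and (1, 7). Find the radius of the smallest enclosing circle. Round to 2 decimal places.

9.90

By Welzl's lemma the MEC is supported by two points (diametrically opposite) or three points (on a circumcircle).
The farthest pair is (-8, -6)–(6, 8) with squared distance 392. The circle on this segment as diameter has centre (-1, 1) and r² = 392/4 = 98.
Check (5, 4): distance² to centre = 45 ≤ 98, so it lies inside.
All remaining points lie in this disk, and no smaller disk contains both endpoints, so this is the minimum enclosing circle.
r = √98 ≈ 9.90.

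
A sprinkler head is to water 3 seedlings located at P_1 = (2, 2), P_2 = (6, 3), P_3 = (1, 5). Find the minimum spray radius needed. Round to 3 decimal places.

2.693

Side lengths²: P_1P_2² = 17, P_1P_3² = 10, P_2P_3² = 29.
Since P_2P_3² = 29 ≥ 17 + 10 = 27, the angle opposite P_2P_3 is not acute, so the smallest enclosing circle has P_2P_3 as diameter.
Centre = midpoint of P_2P_3 = (3.5, 4), r² = 29/4 = 7.25.
r = √(7.25) ≈ 2.693.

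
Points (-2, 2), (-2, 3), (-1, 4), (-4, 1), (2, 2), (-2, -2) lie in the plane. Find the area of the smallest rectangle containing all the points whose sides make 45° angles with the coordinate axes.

20

In coordinates u = x + y, v = x − y the rectangle is axis-aligned; the map (x,y)→(u,v) scales areas by 2.
u-values: 0, 1, 3, -3, 4, -4; range = 4 − (-4) = 8.
v-values: -4, -5, -5, -5, 0, 0; range = 0 − (-5) = 5.
Area = (8 × 5) / 2 = 20.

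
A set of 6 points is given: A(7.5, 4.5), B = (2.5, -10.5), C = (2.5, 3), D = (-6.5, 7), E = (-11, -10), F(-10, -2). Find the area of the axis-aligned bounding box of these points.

x ranges over [-11, 7.5], width 18.5.
y ranges over [-10.5, 7], height 17.5.
Area = 18.5 × 17.5 = 323.75.

323.75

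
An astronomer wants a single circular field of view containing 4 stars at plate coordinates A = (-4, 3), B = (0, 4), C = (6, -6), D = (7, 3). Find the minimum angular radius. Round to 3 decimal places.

6.768

The minimum enclosing circle of a finite set is fixed by two of the points (as a diameter) or three (as a circumcircle).
The minimum enclosing circle is determined by three boundary points: A, C, D.
Their circumcentre is (1.5, -17/18) with r² = 7421/162.
The farthest remaining point B is at distance² 4325/162 ≤ 7421/162.
r = √(7421/162) ≈ 6.768.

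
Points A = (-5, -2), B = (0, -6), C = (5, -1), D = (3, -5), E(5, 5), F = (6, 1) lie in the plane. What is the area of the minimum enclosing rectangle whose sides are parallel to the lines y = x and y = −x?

93.5

In coordinates u = x + y, v = x − y the rectangle is axis-aligned; the map (x,y)→(u,v) scales areas by 2.
u-values: -7, -6, 4, -2, 10, 7; range = 10 − (-7) = 17.
v-values: -3, 6, 6, 8, 0, 5; range = 8 − (-3) = 11.
Area = (17 × 11) / 2 = 93.5.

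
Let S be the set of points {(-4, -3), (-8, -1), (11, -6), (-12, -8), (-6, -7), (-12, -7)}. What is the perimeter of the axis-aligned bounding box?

60

Width = max x − min x = 11 − (-12) = 23.
Height = max y − min y = -1 − (-8) = 7.
Perimeter = 2(23 + 7) = 60.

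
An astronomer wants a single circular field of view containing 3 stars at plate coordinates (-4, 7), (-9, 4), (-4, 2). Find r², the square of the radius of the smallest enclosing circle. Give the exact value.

Call the three points A, B, C in the order given.
Side lengths²: AB² = 34, AC² = 25, BC² = 29.
Since AB² = 34 < 29 + 25 = 54, the triangle is acute, so the smallest enclosing circle is the circumcircle.
Circumcentre = (-5.9, 4.5), r² = 9.86.

9.86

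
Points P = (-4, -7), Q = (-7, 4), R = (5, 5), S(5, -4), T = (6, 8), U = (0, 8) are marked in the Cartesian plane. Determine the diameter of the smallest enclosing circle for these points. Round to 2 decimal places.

18.03

A smallest enclosing disk is always determined by at most three of the input points on its boundary.
The farthest pair is P–T with squared distance 325. The circle on this segment as diameter has centre (1, 0.5) and r² = 325/4 = 81.25.
Check Q: distance² to centre = 76.25 ≤ 81.25, so it lies inside.
All remaining points lie in this disk, and no smaller disk contains both endpoints, so this is the minimum enclosing circle.
Diameter = 2r = 2√(81.25) ≈ 18.03.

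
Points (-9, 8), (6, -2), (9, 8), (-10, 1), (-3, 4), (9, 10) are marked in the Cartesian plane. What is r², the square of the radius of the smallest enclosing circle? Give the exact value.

A smallest enclosing disk is always determined by at most three of the input points on its boundary.
The farthest pair is (-10, 1)–(9, 10) with squared distance 442. The circle on this segment as diameter has centre (-0.5, 5.5) and r² = 442/4 = 110.5.
Check (-9, 8): distance² to centre = 78.5 ≤ 110.5, so it lies inside.
All remaining points lie in this disk, and no smaller disk contains both endpoints, so this is the minimum enclosing circle.

110.5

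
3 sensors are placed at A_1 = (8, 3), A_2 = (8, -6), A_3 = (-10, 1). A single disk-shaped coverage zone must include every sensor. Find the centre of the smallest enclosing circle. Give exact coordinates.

(-11/18, -1.5)

Side lengths²: A_1A_2² = 81, A_1A_3² = 328, A_2A_3² = 373.
Since A_2A_3² = 373 < 328 + 81 = 409, the triangle is acute, so the smallest enclosing circle is the circumcircle.
Circumcentre = (-11/18, -1.5), r² = 15293/162.
Centre = (-11/18, -1.5).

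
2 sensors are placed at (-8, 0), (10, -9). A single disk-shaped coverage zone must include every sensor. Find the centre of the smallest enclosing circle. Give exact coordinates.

(1, -4.5)

The smallest circle enclosing two points has them as diameter endpoints.
Centre = midpoint = (1, -4.5); r² = |(-8, 0)−(10, -9)|²/4 = 405/4 = 101.25.
Centre = (1, -4.5).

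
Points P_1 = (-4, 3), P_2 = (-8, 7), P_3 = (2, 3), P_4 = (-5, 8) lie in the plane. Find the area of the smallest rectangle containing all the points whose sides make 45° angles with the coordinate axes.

42

In coordinates u = x + y, v = x − y the rectangle is axis-aligned; the map (x,y)→(u,v) scales areas by 2.
u-values: -1, -1, 5, 3; range = 5 − (-1) = 6.
v-values: -7, -15, -1, -13; range = -1 − (-15) = 14.
Area = (6 × 14) / 2 = 42.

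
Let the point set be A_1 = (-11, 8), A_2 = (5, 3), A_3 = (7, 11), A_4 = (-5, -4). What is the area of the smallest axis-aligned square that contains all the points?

The bounding box has width 18 and height 15.
An axis-aligned square enclosing the set must have side ≥ max(width, height).
So the minimum side is max(18, 15) = 18.
Area = 18² = 324.

324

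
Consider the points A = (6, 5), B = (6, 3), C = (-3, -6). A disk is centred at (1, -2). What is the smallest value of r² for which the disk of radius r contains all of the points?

The required radius is the distance from (1, -2) to the farthest point.
Squared distances: 74, 50, 32.
Maximum is 74, attained at A.

74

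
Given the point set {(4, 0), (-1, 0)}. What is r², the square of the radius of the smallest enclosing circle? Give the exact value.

6.25

The smallest circle enclosing two points has them as diameter endpoints.
Centre = midpoint = (1.5, 0); r² = |(4, 0)−(-1, 0)|²/4 = 25/4 = 6.25.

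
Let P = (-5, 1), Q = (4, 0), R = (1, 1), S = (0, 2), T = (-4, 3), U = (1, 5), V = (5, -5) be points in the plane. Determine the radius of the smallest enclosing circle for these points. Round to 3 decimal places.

6.021

A smallest enclosing disk is always determined by at most three of the input points on its boundary.
The farthest pair is T–V with squared distance 145. The circle on this segment as diameter has centre (0.5, -1) and r² = 145/4 = 36.25.
Check P: distance² to centre = 34.25 ≤ 36.25, so it lies inside.
All remaining points lie in this disk, and no smaller disk contains both endpoints, so this is the minimum enclosing circle.
r = √(36.25) ≈ 6.021.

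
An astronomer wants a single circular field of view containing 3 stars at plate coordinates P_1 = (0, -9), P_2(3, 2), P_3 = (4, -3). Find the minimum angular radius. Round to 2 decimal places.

Side lengths²: P_1P_2² = 130, P_1P_3² = 52, P_2P_3² = 26.
Since P_1P_2² = 130 ≥ 52 + 26 = 78, the angle opposite P_1P_2 is not acute, so the smallest enclosing circle has P_1P_2 as diameter.
Centre = midpoint of P_1P_2 = (1.5, -3.5), r² = 130/4 = 32.5.
r = √(32.5) ≈ 5.70.

5.70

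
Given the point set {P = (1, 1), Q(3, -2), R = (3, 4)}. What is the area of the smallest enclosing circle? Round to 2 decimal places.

Side lengths²: PQ² = 13, PR² = 13, QR² = 36.
Since QR² = 36 ≥ 13 + 13 = 26, the angle opposite QR is not acute, so the smallest enclosing circle has QR as diameter.
Centre = midpoint of QR = (3, 1), r² = 36/4 = 9.
Area = π·r² = π·9 ≈ 28.27.

28.27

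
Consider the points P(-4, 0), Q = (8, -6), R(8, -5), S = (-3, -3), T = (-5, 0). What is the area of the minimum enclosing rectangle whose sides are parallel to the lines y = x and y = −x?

In coordinates u = x + y, v = x − y the rectangle is axis-aligned; the map (x,y)→(u,v) scales areas by 2.
u-values: -4, 2, 3, -6, -5; range = 3 − (-6) = 9.
v-values: -4, 14, 13, 0, -5; range = 14 − (-5) = 19.
Area = (9 × 19) / 2 = 85.5.

85.5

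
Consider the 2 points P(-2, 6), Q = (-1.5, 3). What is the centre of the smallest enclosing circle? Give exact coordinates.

(-1.75, 4.5)

The smallest circle enclosing two points has them as diameter endpoints.
Centre = midpoint = (-1.75, 4.5); r² = |PQ|²/4 = 9.25/4 = 2.3125.
Centre = (-1.75, 4.5).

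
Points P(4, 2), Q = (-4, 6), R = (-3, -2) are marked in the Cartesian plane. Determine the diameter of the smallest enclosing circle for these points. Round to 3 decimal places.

Side lengths²: PQ² = 80, PR² = 65, QR² = 65.
Since PQ² = 80 < 65 + 65 = 130, the triangle is acute, so the smallest enclosing circle is the circumcircle.
Circumcentre = (-5/6, 7/3), r² = 845/36.
Diameter = 2r = 2√(845/36) ≈ 9.690.

9.690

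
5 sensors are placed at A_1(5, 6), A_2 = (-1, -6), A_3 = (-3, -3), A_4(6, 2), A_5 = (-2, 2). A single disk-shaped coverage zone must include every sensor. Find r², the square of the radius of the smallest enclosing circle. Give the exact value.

45

The minimum enclosing circle of a finite set is fixed by two of the points (as a diameter) or three (as a circumcircle).
The farthest pair is A_1–A_2 with squared distance 180. The circle on this segment as diameter has centre (2, 0) and r² = 180/4 = 45.
Check A_3: distance² to centre = 34 ≤ 45, so it lies inside.
All remaining points lie in this disk, and no smaller disk contains both endpoints, so this is the minimum enclosing circle.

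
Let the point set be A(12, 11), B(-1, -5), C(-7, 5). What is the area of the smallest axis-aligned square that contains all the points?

361

The bounding box has width 19 and height 16.
An axis-aligned square enclosing the set must have side ≥ max(width, height).
So the minimum side is max(19, 16) = 19.
Area = 19² = 361.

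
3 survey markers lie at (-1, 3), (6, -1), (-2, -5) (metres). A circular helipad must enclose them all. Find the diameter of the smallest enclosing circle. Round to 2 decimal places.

9.69

Call the three points A, B, C in the order given.
Side lengths²: AB² = 65, AC² = 65, BC² = 80.
Since BC² = 80 < 65 + 65 = 130, the triangle is acute, so the smallest enclosing circle is the circumcircle.
Circumcentre = (7/6, -4/3), r² = 845/36.
Diameter = 2r = 2√(845/36) ≈ 9.69.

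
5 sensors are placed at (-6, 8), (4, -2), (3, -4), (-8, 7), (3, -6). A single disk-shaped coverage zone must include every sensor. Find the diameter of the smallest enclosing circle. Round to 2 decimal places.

17.03

A smallest enclosing disk is always determined by at most three of the input points on its boundary.
The farthest pair is (-8, 7)–(3, -6) with squared distance 290. The circle on this segment as diameter has centre (-2.5, 0.5) and r² = 290/4 = 72.5.
Check (-6, 8): distance² to centre = 68.5 ≤ 72.5, so it lies inside.
All remaining points lie in this disk, and no smaller disk contains both endpoints, so this is the minimum enclosing circle.
Diameter = 2r = 2√(72.5) ≈ 17.03.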